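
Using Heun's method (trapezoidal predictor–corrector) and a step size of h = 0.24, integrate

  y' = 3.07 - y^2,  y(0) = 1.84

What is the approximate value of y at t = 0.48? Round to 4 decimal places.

1.7751

Heun: k1 = f(t_n, y_n); k2 = f(t_n + h, y_n + h·k1); y_{n+1} = y_n + (h/2)·(k1 + k2).
t=0.000000, y=1.840000:
  k1 = f(0.000000, 1.840000) = -0.315600
  k2 = f(0.240000, 1.764256) = -0.042599
  y ← 1.840000 + (0.24/2)·(-0.315600 + (-0.042599)) = 1.797016
t=0.240000, y=1.797016:
  k1 = f(0.240000, 1.797016) = -0.159267
  k2 = f(0.480000, 1.758792) = -0.023349
  y ← 1.797016 + (0.24/2)·(-0.159267 + (-0.023349)) = 1.775102
y(0.48) ≈ 1.7751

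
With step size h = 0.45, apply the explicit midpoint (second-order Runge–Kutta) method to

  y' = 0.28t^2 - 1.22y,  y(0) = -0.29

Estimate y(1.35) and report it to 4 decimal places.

0.1009

Midpoint: k1 = f(t_n, y_n); k2 = f(t_n + h/2, y_n + (h/2)·k1); y_{n+1} = y_n + h·k2.
t=0.000000, y=-0.290000:
  k1 = f(0.000000, -0.290000) = 0.353800
  k2 = f(0.225000, -0.210395) = 0.270857
  y ← -0.290000 + 0.45·0.270857 = -0.168114
t=0.450000, y=-0.168114:
  k1 = f(0.450000, -0.168114) = 0.261800
  k2 = f(0.675000, -0.109209) = 0.260811
  y ← -0.168114 + 0.45·0.260811 = -0.050750
t=0.900000, y=-0.050750:
  k1 = f(0.900000, -0.050750) = 0.288715
  k2 = f(1.125000, 0.014211) = 0.337037
  y ← -0.050750 + 0.45·0.337037 = 0.100917
y(1.35) ≈ 0.1009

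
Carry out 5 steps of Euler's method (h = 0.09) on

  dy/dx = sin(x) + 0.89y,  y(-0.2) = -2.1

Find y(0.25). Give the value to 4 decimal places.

-3.1048

Euler: y_{n+1} = y_n + h·f(x_n, y_n).
x=-0.200000, y=-2.100000: f=-2.067669 → y ← -2.100000 + 0.09·(-2.067669) = -2.286090
x=-0.110000, y=-2.286090: f=-2.144399 → y ← -2.286090 + 0.09·(-2.144399) = -2.479086
x=-0.020000, y=-2.479086: f=-2.226385 → y ← -2.479086 + 0.09·(-2.226385) = -2.679461
x=0.070000, y=-2.679461: f=-2.314777 → y ← -2.679461 + 0.09·(-2.314777) = -2.887791
x=0.160000, y=-2.887791: f=-2.410816 → y ← -2.887791 + 0.09·(-2.410816) = -3.104764
y(0.25) ≈ -3.1048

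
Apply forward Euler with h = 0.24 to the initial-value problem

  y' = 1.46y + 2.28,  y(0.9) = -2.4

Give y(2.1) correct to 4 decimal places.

Euler: y_{n+1} = y_n + h·f(t_n, y_n).
t=0.900000, y=-2.400000: f=-1.224000 → y ← -2.400000 + 0.24·(-1.224000) = -2.693760
t=1.140000, y=-2.693760: f=-1.652890 → y ← -2.693760 + 0.24·(-1.652890) = -3.090454
t=1.380000, y=-3.090454: f=-2.232062 → y ← -3.090454 + 0.24·(-2.232062) = -3.626148
t=1.620000, y=-3.626148: f=-3.014177 → y ← -3.626148 + 0.24·(-3.014177) = -4.349551
t=1.860000, y=-4.349551: f=-4.070344 → y ← -4.349551 + 0.24·(-4.070344) = -5.326433
y(2.1) ≈ -5.3264

-5.3264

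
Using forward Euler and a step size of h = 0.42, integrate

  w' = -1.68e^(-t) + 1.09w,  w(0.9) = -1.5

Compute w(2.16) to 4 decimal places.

Euler: w_{n+1} = w_n + h·f(t_n, w_n).
t=0.900000, w=-1.500000: f=-2.318037 → w ← -1.500000 + 0.42·(-2.318037) = -2.473576
t=1.320000, w=-2.473576: f=-3.144985 → w ← -2.473576 + 0.42·(-3.144985) = -3.794469
t=1.740000, w=-3.794469: f=-4.430846 → w ← -3.794469 + 0.42·(-4.430846) = -5.655424
w(2.16) ≈ -5.6554

-5.6554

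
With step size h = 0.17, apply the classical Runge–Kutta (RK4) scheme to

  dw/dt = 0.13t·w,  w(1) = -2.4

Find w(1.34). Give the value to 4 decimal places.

RK4: k1 = f(t_n, w_n); k2 = f(t_n + h/2, w_n + (h/2)·k1); k3 = f(t_n + h/2, w_n + (h/2)·k2); k4 = f(t_n + h, w_n + h·k3); w_{n+1} = w_n + (h/6)·(k1 + 2k2 + 2k3 + k4).
t=1.000000, w=-2.400000:
  k1 = f(1.000000, -2.400000) = -0.312000
  k2 = f(1.085000, -2.426520) = -0.342261
  k3 = f(1.085000, -2.429092) = -0.342623
  k4 = f(1.170000, -2.458246) = -0.373899
  w ← -2.400000 + (0.17/6)·(k1 + 2k2 + 2k3 + k4) = -2.458244
t=1.170000, w=-2.458244:
  k1 = f(1.170000, -2.458244) = -0.373899
  k2 = f(1.255000, -2.490025) = -0.406248
  k3 = f(1.255000, -2.492775) = -0.406696
  k4 = f(1.340000, -2.527382) = -0.440270
  w ← -2.458244 + (0.17/6)·(k1 + 2k2 + 2k3 + k4) = -2.527379
w(1.34) ≈ -2.5274

-2.5274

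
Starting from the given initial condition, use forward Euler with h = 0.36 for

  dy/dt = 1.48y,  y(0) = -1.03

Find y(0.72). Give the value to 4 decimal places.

-2.4200

Euler: y_{n+1} = y_n + h·f(t_n, y_n).
t=0.000000, y=-1.030000: f=-1.524400 → y ← -1.030000 + 0.36·(-1.524400) = -1.578784
t=0.360000, y=-1.578784: f=-2.336600 → y ← -1.578784 + 0.36·(-2.336600) = -2.419960
y(0.72) ≈ -2.4200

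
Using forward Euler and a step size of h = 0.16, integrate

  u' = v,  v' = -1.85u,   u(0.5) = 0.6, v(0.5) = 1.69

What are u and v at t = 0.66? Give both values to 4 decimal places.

Euler on (u,v): u_{n+1} = u_n + h·u', v_{n+1} = v_n + h·v'.
0.500000: (0.600000, 1.690000); f=(1.690000, -1.110000) → (0.870400, 1.512400)
(u(0.66), v(0.66)) ≈ (0.8704, 1.5124)

0.8704, 1.5124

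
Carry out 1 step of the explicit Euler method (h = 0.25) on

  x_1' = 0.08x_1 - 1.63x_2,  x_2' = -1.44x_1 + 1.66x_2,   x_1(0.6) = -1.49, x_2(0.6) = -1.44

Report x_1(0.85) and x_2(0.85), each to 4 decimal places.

Euler on (x_1,x_2): x_1_{n+1} = x_1_n + h·x_1', x_2_{n+1} = x_2_n + h·x_2'.
0.600000: (-1.490000, -1.440000); f=(2.228000, -0.244800) → (-0.933000, -1.501200)
(x_1(0.85), x_2(0.85)) ≈ (-0.9330, -1.5012)

-0.9330, -1.5012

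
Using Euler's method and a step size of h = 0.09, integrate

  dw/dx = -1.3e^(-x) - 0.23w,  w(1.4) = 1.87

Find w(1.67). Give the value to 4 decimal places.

Euler: w_{n+1} = w_n + h·f(x_n, w_n).
x=1.400000, w=1.870000: f=-0.750676 → w ← 1.870000 + 0.09·(-0.750676) = 1.802439
x=1.490000, w=1.802439: f=-0.707545 → w ← 1.802439 + 0.09·(-0.707545) = 1.738760
x=1.580000, w=1.738760: f=-0.667682 → w ← 1.738760 + 0.09·(-0.667682) = 1.678669
w(1.67) ≈ 1.6787

1.6787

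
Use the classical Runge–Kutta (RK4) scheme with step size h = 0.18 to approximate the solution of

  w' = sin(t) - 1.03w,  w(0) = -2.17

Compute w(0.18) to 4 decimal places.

RK4: k1 = f(t_n, w_n); k2 = f(t_n + h/2, w_n + (h/2)·k1); k3 = f(t_n + h/2, w_n + (h/2)·k2); k4 = f(t_n + h, w_n + h·k3); w_{n+1} = w_n + (h/6)·(k1 + 2k2 + 2k3 + k4).
t=0.000000, w=-2.170000:
  k1 = f(0.000000, -2.170000) = 2.235100
  k2 = f(0.090000, -1.968841) = 2.117785
  k3 = f(0.090000, -1.979399) = 2.128660
  k4 = f(0.180000, -1.786841) = 2.019476
  w ← -2.170000 + (0.18/6)·(k1 + 2k2 + 2k3 + k4) = -1.787576
w(0.18) ≈ -1.7876

-1.7876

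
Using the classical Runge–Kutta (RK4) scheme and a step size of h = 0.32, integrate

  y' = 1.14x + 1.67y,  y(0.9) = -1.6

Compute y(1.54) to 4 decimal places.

RK4: k1 = f(x_n, y_n); k2 = f(x_n + h/2, y_n + (h/2)·k1); k3 = f(x_n + h/2, y_n + (h/2)·k2); k4 = f(x_n + h, y_n + h·k3); y_{n+1} = y_n + (h/6)·(k1 + 2k2 + 2k3 + k4).
x=0.900000, y=-1.600000:
  k1 = f(0.900000, -1.600000) = -1.646000
  k2 = f(1.060000, -1.863360) = -1.903411
  k3 = f(1.060000, -1.904546) = -1.972191
  k4 = f(1.220000, -2.231101) = -2.335139
  y ← -1.600000 + (0.32/6)·(k1 + 2k2 + 2k3 + k4) = -2.225725
x=1.220000, y=-2.225725:
  k1 = f(1.220000, -2.225725) = -2.326161
  k2 = f(1.380000, -2.597911) = -2.765311
  k3 = f(1.380000, -2.668175) = -2.882652
  k4 = f(1.540000, -3.148174) = -3.501850
  y ← -2.225725 + (0.32/6)·(k1 + 2k2 + 2k3 + k4) = -3.139002
y(1.54) ≈ -3.1390

-3.1390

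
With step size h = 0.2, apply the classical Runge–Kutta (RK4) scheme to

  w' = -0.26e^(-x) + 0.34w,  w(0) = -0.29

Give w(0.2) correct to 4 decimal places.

-0.3592

RK4: k1 = f(x_n, w_n); k2 = f(x_n + h/2, w_n + (h/2)·k1); k3 = f(x_n + h/2, w_n + (h/2)·k2); k4 = f(x_n + h, w_n + h·k3); w_{n+1} = w_n + (h/6)·(k1 + 2k2 + 2k3 + k4).
x=0.000000, w=-0.290000:
  k1 = f(0.000000, -0.290000) = -0.358600
  k2 = f(0.100000, -0.325860) = -0.346050
  k3 = f(0.100000, -0.324605) = -0.345623
  k4 = f(0.200000, -0.359125) = -0.334972
  w ← -0.290000 + (0.2/6)·(k1 + 2k2 + 2k3 + k4) = -0.359231
w(0.2) ≈ -0.3592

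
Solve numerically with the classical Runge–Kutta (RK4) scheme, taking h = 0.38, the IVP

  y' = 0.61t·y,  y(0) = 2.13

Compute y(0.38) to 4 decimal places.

RK4: k1 = f(t_n, y_n); k2 = f(t_n + h/2, y_n + (h/2)·k1); k3 = f(t_n + h/2, y_n + (h/2)·k2); k4 = f(t_n + h, y_n + h·k3); y_{n+1} = y_n + (h/6)·(k1 + 2k2 + 2k3 + k4).
t=0.000000, y=2.130000:
  k1 = f(0.000000, 2.130000) = 0.000000
  k2 = f(0.190000, 2.130000) = 0.246867
  k3 = f(0.190000, 2.176905) = 0.252303
  k4 = f(0.380000, 2.225875) = 0.515958
  y ← 2.130000 + (0.38/6)·(k1 + 2k2 + 2k3 + k4) = 2.225906
y(0.38) ≈ 2.2259

2.2259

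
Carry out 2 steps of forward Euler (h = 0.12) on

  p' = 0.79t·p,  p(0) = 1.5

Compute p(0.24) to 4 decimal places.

1.5171

Euler: p_{n+1} = p_n + h·f(t_n, p_n).
t=0.000000, p=1.500000: f=0.000000 → p ← 1.500000 + 0.12·0.000000 = 1.500000
t=0.120000, p=1.500000: f=0.142200 → p ← 1.500000 + 0.12·0.142200 = 1.517064
p(0.24) ≈ 1.5171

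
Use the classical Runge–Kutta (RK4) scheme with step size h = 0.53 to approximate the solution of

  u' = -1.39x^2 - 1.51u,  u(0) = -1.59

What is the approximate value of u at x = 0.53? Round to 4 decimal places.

-0.7760

RK4: k1 = f(x_n, u_n); k2 = f(x_n + h/2, u_n + (h/2)·k1); k3 = f(x_n + h/2, u_n + (h/2)·k2); k4 = f(x_n + h, u_n + h·k3); u_{n+1} = u_n + (h/6)·(k1 + 2k2 + 2k3 + k4).
x=0.000000, u=-1.590000:
  k1 = f(0.000000, -1.590000) = 2.400900
  k2 = f(0.265000, -0.953762) = 1.342567
  k3 = f(0.265000, -1.234220) = 1.766059
  k4 = f(0.530000, -0.653989) = 0.597072
  u ← -1.590000 + (0.53/6)·(k1 + 2k2 + 2k3 + k4) = -0.775989
u(0.53) ≈ -0.7760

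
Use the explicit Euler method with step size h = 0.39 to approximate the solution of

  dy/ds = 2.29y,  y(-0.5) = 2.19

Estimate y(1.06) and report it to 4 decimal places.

28.1280

Euler: y_{n+1} = y_n + h·f(s_n, y_n).
s=-0.500000, y=2.190000: f=5.015100 → y ← 2.190000 + 0.39·5.015100 = 4.145889
s=-0.110000, y=4.145889: f=9.494086 → y ← 4.145889 + 0.39·9.494086 = 7.848582
s=0.280000, y=7.848582: f=17.973254 → y ← 7.848582 + 0.39·17.973254 = 14.858151
s=0.670000, y=14.858151: f=34.025167 → y ← 14.858151 + 0.39·34.025167 = 28.127967
y(1.06) ≈ 28.1280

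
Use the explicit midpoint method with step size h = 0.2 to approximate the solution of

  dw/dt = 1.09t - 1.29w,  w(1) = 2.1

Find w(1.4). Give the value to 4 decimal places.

Midpoint: k1 = f(t_n, w_n); k2 = f(t_n + h/2, w_n + (h/2)·k1); w_{n+1} = w_n + h·k2.
t=1.000000, w=2.100000:
  k1 = f(1.000000, 2.100000) = -1.619000
  k2 = f(1.100000, 1.938100) = -1.301149
  w ← 2.100000 + 0.2·(-1.301149) = 1.839770
t=1.200000, w=1.839770:
  k1 = f(1.200000, 1.839770) = -1.065304
  k2 = f(1.300000, 1.733240) = -0.818879
  w ← 1.839770 + 0.2·(-0.818879) = 1.675994
w(1.4) ≈ 1.6760

1.6760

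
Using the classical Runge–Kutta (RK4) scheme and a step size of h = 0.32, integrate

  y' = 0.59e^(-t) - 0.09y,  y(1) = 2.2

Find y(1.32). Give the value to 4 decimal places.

RK4: k1 = f(t_n, y_n); k2 = f(t_n + h/2, y_n + (h/2)·k1); k3 = f(t_n + h/2, y_n + (h/2)·k2); k4 = f(t_n + h, y_n + h·k3); y_{n+1} = y_n + (h/6)·(k1 + 2k2 + 2k3 + k4).
t=1.000000, y=2.200000:
  k1 = f(1.000000, 2.200000) = 0.019049
  k2 = f(1.160000, 2.203048) = -0.013317
  k3 = f(1.160000, 2.197869) = -0.012851
  k4 = f(1.320000, 2.195888) = -0.040020
  y ← 2.200000 + (0.32/6)·(k1 + 2k2 + 2k3 + k4) = 2.196090
y(1.32) ≈ 2.1961

2.1961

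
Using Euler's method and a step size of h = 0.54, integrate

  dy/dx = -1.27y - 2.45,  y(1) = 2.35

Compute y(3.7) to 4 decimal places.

Euler: y_{n+1} = y_n + h·f(x_n, y_n).
x=1.000000, y=2.350000: f=-5.434500 → y ← 2.350000 + 0.54·(-5.434500) = -0.584630
x=1.540000, y=-0.584630: f=-1.707520 → y ← -0.584630 + 0.54·(-1.707520) = -1.506691
x=2.080000, y=-1.506691: f=-0.536503 → y ← -1.506691 + 0.54·(-0.536503) = -1.796402
x=2.620000, y=-1.796402: f=-0.168569 → y ← -1.796402 + 0.54·(-0.168569) = -1.887430
x=3.160000, y=-1.887430: f=-0.052964 → y ← -1.887430 + 0.54·(-0.052964) = -1.916030
y(3.7) ≈ -1.9160

-1.9160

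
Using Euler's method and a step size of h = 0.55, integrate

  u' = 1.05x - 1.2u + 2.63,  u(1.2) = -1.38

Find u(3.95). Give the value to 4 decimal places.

4.9011

Euler: u_{n+1} = u_n + h·f(x_n, u_n).
x=1.200000, u=-1.380000: f=5.546000 → u ← -1.380000 + 0.55·5.546000 = 1.670300
x=1.750000, u=1.670300: f=2.463140 → u ← 1.670300 + 0.55·2.463140 = 3.025027
x=2.300000, u=3.025027: f=1.414968 → u ← 3.025027 + 0.55·1.414968 = 3.803259
x=2.850000, u=3.803259: f=1.058589 → u ← 3.803259 + 0.55·1.058589 = 4.385483
x=3.400000, u=4.385483: f=0.937420 → u ← 4.385483 + 0.55·0.937420 = 4.901064
u(3.95) ≈ 4.9011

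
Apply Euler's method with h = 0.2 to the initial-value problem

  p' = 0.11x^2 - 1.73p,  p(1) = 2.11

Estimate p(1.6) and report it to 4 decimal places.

Euler: p_{n+1} = p_n + h·f(x_n, p_n).
x=1.000000, p=2.110000: f=-3.540300 → p ← 2.110000 + 0.2·(-3.540300) = 1.401940
x=1.200000, p=1.401940: f=-2.266956 → p ← 1.401940 + 0.2·(-2.266956) = 0.948549
x=1.400000, p=0.948549: f=-1.425389 → p ← 0.948549 + 0.2·(-1.425389) = 0.663471
p(1.6) ≈ 0.6635

0.6635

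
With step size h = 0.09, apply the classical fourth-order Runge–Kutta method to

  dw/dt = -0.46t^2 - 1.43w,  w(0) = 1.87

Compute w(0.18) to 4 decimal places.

1.4448

RK4: k1 = f(t_n, w_n); k2 = f(t_n + h/2, w_n + (h/2)·k1); k3 = f(t_n + h/2, w_n + (h/2)·k2); k4 = f(t_n + h, w_n + h·k3); w_{n+1} = w_n + (h/6)·(k1 + 2k2 + 2k3 + k4).
t=0.000000, w=1.870000:
  k1 = f(0.000000, 1.870000) = -2.674100
  k2 = f(0.045000, 1.749666) = -2.502953
  k3 = f(0.045000, 1.757367) = -2.513966
  k4 = f(0.090000, 1.643743) = -2.354279
  w ← 1.870000 + (0.09/6)·(k1 + 2k2 + 2k3 + k4) = 1.644067
t=0.090000, w=1.644067:
  k1 = f(0.090000, 1.644067) = -2.354741
  k2 = f(0.135000, 1.538103) = -2.207871
  k3 = f(0.135000, 1.544713) = -2.217322
  k4 = f(0.180000, 1.444508) = -2.080550
  w ← 1.644067 + (0.09/6)·(k1 + 2k2 + 2k3 + k4) = 1.444782
w(0.18) ≈ 1.4448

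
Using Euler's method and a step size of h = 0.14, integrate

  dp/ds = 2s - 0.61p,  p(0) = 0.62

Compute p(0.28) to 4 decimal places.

0.5578

Euler: p_{n+1} = p_n + h·f(s_n, p_n).
s=0.000000, p=0.620000: f=-0.378200 → p ← 0.620000 + 0.14·(-0.378200) = 0.567052
s=0.140000, p=0.567052: f=-0.065902 → p ← 0.567052 + 0.14·(-0.065902) = 0.557826
p(0.28) ≈ 0.5578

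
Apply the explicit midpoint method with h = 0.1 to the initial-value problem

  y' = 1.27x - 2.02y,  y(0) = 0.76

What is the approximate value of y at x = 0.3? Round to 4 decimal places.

0.4646

Midpoint: k1 = f(x_n, y_n); k2 = f(x_n + h/2, y_n + (h/2)·k1); y_{n+1} = y_n + h·k2.
x=0.000000, y=0.760000:
  k1 = f(0.000000, 0.760000) = -1.535200
  k2 = f(0.050000, 0.683240) = -1.316645
  y ← 0.760000 + 0.1·(-1.316645) = 0.628336
x=0.100000, y=0.628336:
  k1 = f(0.100000, 0.628336) = -1.142238
  k2 = f(0.150000, 0.571224) = -0.963372
  y ← 0.628336 + 0.1·(-0.963372) = 0.531998
x=0.200000, y=0.531998:
  k1 = f(0.200000, 0.531998) = -0.820637
  k2 = f(0.250000, 0.490967) = -0.674252
  y ← 0.531998 + 0.1·(-0.674252) = 0.464573
y(0.3) ≈ 0.4646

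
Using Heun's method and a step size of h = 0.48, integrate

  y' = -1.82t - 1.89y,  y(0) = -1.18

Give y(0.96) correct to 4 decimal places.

-0.8446

Heun: k1 = f(t_n, y_n); k2 = f(t_n + h, y_n + h·k1); y_{n+1} = y_n + (h/2)·(k1 + k2).
t=0.000000, y=-1.180000:
  k1 = f(0.000000, -1.180000) = 2.230200
  k2 = f(0.480000, -0.109504) = -0.666637
  y ← -1.180000 + (0.48/2)·(2.230200 + (-0.666637)) = -0.804745
t=0.480000, y=-0.804745:
  k1 = f(0.480000, -0.804745) = 0.647368
  k2 = f(0.960000, -0.494008) = -0.813524
  y ← -0.804745 + (0.48/2)·(0.647368 + (-0.813524)) = -0.844622
y(0.96) ≈ -0.8446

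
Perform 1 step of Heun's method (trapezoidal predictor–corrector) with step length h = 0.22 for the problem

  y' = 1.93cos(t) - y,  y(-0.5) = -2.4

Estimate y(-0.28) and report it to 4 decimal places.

Heun: k1 = f(t_n, y_n); k2 = f(t_n + h, y_n + h·k1); y_{n+1} = y_n + (h/2)·(k1 + k2).
t=-0.500000, y=-2.400000:
  k1 = f(-0.500000, -2.400000) = 4.093734
  k2 = f(-0.280000, -1.499378) = 3.354215
  y ← -2.400000 + (0.22/2)·(4.093734 + 3.354215) = -1.580726
y(-0.28) ≈ -1.5807

-1.5807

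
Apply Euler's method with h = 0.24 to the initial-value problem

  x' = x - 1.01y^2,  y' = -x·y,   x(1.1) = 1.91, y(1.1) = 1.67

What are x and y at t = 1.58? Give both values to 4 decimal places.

Euler on (x,y): x_{n+1} = x_n + h·x', y_{n+1} = y_n + h·y'.
1.100000: (1.910000, 1.670000); f=(-0.906789, -3.189700) → (1.692371, 0.904472)
1.340000: (1.692371, 0.904472); f=(0.866120, -1.530702) → (1.900240, 0.537104)
(x(1.58), y(1.58)) ≈ (1.9002, 0.5371)

1.9002, 0.5371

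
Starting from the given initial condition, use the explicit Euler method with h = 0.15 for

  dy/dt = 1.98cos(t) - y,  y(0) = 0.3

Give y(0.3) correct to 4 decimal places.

0.7629

Euler: y_{n+1} = y_n + h·f(t_n, y_n).
t=0.000000, y=0.300000: f=1.680000 → y ← 0.300000 + 0.15·1.680000 = 0.552000
t=0.150000, y=0.552000: f=1.405767 → y ← 0.552000 + 0.15·1.405767 = 0.762865
y(0.3) ≈ 0.7629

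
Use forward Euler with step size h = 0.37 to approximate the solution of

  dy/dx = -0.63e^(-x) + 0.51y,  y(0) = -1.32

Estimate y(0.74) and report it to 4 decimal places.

Euler: y_{n+1} = y_n + h·f(x_n, y_n).
x=0.000000, y=-1.320000: f=-1.303200 → y ← -1.320000 + 0.37·(-1.303200) = -1.802184
x=0.370000, y=-1.802184: f=-1.354276 → y ← -1.802184 + 0.37·(-1.354276) = -2.303266
y(0.74) ≈ -2.3033

-2.3033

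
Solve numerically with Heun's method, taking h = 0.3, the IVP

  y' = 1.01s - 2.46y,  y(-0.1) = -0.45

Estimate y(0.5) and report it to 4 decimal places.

Heun: k1 = f(s_n, y_n); k2 = f(s_n + h, y_n + h·k1); y_{n+1} = y_n + (h/2)·(k1 + k2).
s=-0.100000, y=-0.450000:
  k1 = f(-0.100000, -0.450000) = 1.006000
  k2 = f(0.200000, -0.148200) = 0.566572
  y ← -0.450000 + (0.3/2)·(1.006000 + 0.566572) = -0.214114
s=0.200000, y=-0.214114:
  k1 = f(0.200000, -0.214114) = 0.728721
  k2 = f(0.500000, 0.004502) = 0.493925
  y ← -0.214114 + (0.3/2)·(0.728721 + 0.493925) = -0.030717
y(0.5) ≈ -0.0307

-0.0307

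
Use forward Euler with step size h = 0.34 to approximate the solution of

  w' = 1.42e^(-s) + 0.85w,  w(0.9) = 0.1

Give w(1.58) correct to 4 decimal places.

0.5589

Euler: w_{n+1} = w_n + h·f(s_n, w_n).
s=0.900000, w=0.100000: f=0.662329 → w ← 0.100000 + 0.34·0.662329 = 0.325192
s=1.240000, w=0.325192: f=0.687339 → w ← 0.325192 + 0.34·0.687339 = 0.558887
w(1.58) ≈ 0.5589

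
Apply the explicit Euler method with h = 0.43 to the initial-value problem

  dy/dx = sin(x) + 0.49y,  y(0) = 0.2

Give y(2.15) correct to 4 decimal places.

Euler: y_{n+1} = y_n + h·f(x_n, y_n).
x=0.000000, y=0.200000: f=0.098000 → y ← 0.200000 + 0.43·0.098000 = 0.242140
x=0.430000, y=0.242140: f=0.535519 → y ← 0.242140 + 0.43·0.535519 = 0.472413
x=0.860000, y=0.472413: f=0.989325 → y ← 0.472413 + 0.43·0.989325 = 0.897823
x=1.290000, y=0.897823: f=1.400768 → y ← 0.897823 + 0.43·1.400768 = 1.500154
x=1.720000, y=1.500154: f=1.723965 → y ← 1.500154 + 0.43·1.723965 = 2.241459
y(2.15) ≈ 2.2415

2.2415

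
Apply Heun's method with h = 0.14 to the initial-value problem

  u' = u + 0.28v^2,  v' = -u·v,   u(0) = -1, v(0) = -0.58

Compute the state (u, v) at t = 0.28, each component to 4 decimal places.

-1.2815, -0.7957

Heun on (u,v): k1 = f(t_n, state_n); k2 = f(t_n + h, state_n + h·k1); state_{n+1} = state_n + (h/2)·(k1 + k2).
0.000000: (-1.000000, -0.580000)
  k1 = (-0.905808, -0.580000)
  predictor → (-1.126813, -0.661200)
  k2 = (-1.004401, -0.745049)
  → (-1.133715, -0.672753)
0.140000: (-1.133715, -0.672753)
  k1 = (-1.006987, -0.762710)
  predictor → (-1.274693, -0.779533)
  k2 = (-1.104545, -0.993665)
  → (-1.281522, -0.795700)
(u(0.28), v(0.28)) ≈ (-1.2815, -0.7957)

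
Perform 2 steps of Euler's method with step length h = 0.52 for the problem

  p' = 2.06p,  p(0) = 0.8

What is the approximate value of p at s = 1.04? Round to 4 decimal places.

3.4319

Euler: p_{n+1} = p_n + h·f(s_n, p_n).
s=0.000000, p=0.800000: f=1.648000 → p ← 0.800000 + 0.52·1.648000 = 1.656960
s=0.520000, p=1.656960: f=3.413338 → p ← 1.656960 + 0.52·3.413338 = 3.431896
p(1.04) ≈ 3.4319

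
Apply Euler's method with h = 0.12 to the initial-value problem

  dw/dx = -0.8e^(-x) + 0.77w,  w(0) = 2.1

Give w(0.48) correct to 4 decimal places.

2.6143

Euler: w_{n+1} = w_n + h·f(x_n, w_n).
x=0.000000, w=2.100000: f=0.817000 → w ← 2.100000 + 0.12·0.817000 = 2.198040
x=0.120000, w=2.198040: f=0.982954 → w ← 2.198040 + 0.12·0.982954 = 2.315995
x=0.240000, w=2.315995: f=1.154014 → w ← 2.315995 + 0.12·1.154014 = 2.454476
x=0.360000, w=2.454476: f=1.331806 → w ← 2.454476 + 0.12·1.331806 = 2.614293
w(0.48) ≈ 2.6143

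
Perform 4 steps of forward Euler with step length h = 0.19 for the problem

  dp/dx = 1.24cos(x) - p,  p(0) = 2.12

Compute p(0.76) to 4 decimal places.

1.5652

Euler: p_{n+1} = p_n + h·f(x_n, p_n).
x=0.000000, p=2.120000: f=-0.880000 → p ← 2.120000 + 0.19·(-0.880000) = 1.952800
x=0.190000, p=1.952800: f=-0.735115 → p ← 1.952800 + 0.19·(-0.735115) = 1.813128
x=0.380000, p=1.813128: f=-0.661584 → p ← 1.813128 + 0.19·(-0.661584) = 1.687427
x=0.570000, p=1.687427: f=-0.643470 → p ← 1.687427 + 0.19·(-0.643470) = 1.565168
p(0.76) ≈ 1.5652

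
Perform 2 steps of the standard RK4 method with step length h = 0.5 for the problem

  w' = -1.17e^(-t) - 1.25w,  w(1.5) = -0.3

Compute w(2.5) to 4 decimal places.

RK4: k1 = f(t_n, w_n); k2 = f(t_n + h/2, w_n + (h/2)·k1); k3 = f(t_n + h/2, w_n + (h/2)·k2); k4 = f(t_n + h, w_n + h·k3); w_{n+1} = w_n + (h/6)·(k1 + 2k2 + 2k3 + k4).
t=1.500000, w=-0.300000:
  k1 = f(1.500000, -0.300000) = 0.113938
  k2 = f(1.750000, -0.271516) = 0.136079
  k3 = f(1.750000, -0.265980) = 0.129160
  k4 = f(2.000000, -0.235420) = 0.135933
  w ← -0.300000 + (0.5/6)·(k1 + 2k2 + 2k3 + k4) = -0.234971
t=2.000000, w=-0.234971:
  k1 = f(2.000000, -0.234971) = 0.135371
  k2 = f(2.250000, -0.201128) = 0.128093
  k3 = f(2.250000, -0.202948) = 0.130368
  k4 = f(2.500000, -0.169787) = 0.116195
  w ← -0.234971 + (0.5/6)·(k1 + 2k2 + 2k3 + k4) = -0.170930
w(2.5) ≈ -0.1709

-0.1709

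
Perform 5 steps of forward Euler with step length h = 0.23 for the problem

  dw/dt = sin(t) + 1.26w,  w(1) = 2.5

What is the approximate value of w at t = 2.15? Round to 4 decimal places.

Euler: w_{n+1} = w_n + h·f(t_n, w_n).
t=1.000000, w=2.500000: f=3.991471 → w ← 2.500000 + 0.23·3.991471 = 3.418038
t=1.230000, w=3.418038: f=5.249217 → w ← 3.418038 + 0.23·5.249217 = 4.625358
t=1.460000, w=4.625358: f=6.821820 → w ← 4.625358 + 0.23·6.821820 = 6.194377
t=1.690000, w=6.194377: f=8.797818 → w ← 6.194377 + 0.23·8.797818 = 8.217875
t=1.920000, w=8.217875: f=11.294168 → w ← 8.217875 + 0.23·11.294168 = 10.815534
w(2.15) ≈ 10.8155

10.8155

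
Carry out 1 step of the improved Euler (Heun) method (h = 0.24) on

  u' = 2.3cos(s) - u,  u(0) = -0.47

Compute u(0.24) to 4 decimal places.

0.1071

Heun: k1 = f(s_n, u_n); k2 = f(s_n + h, u_n + h·k1); u_{n+1} = u_n + (h/2)·(k1 + k2).
s=0.000000, u=-0.470000:
  k1 = f(0.000000, -0.470000) = 2.770000
  k2 = f(0.240000, 0.194800) = 2.039277
  u ← -0.470000 + (0.24/2)·(2.770000 + 2.039277) = 0.107113
u(0.24) ≈ 0.1071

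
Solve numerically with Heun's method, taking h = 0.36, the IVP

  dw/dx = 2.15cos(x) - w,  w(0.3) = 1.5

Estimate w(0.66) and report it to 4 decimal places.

1.5995

Heun: k1 = f(x_n, w_n); k2 = f(x_n + h, w_n + h·k1); w_{n+1} = w_n + (h/2)·(k1 + k2).
x=0.300000, w=1.500000:
  k1 = f(0.300000, 1.500000) = 0.553973
  k2 = f(0.660000, 1.699430) = -0.000947
  w ← 1.500000 + (0.36/2)·(0.553973 + (-0.000947)) = 1.599545
w(0.66) ≈ 1.5995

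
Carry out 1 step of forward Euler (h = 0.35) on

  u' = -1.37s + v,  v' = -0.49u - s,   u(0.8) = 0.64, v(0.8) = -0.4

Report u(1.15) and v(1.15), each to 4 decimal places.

Euler on (u,v): u_{n+1} = u_n + h·u', v_{n+1} = v_n + h·v'.
0.800000: (0.640000, -0.400000); f=(-1.496000, -1.113600) → (0.116400, -0.789760)
(u(1.15), v(1.15)) ≈ (0.1164, -0.7898)

0.1164, -0.7898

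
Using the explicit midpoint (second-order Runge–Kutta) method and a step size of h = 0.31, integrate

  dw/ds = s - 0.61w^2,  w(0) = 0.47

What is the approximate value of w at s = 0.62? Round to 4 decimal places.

0.5756

Midpoint: k1 = f(s_n, w_n); k2 = f(s_n + h/2, w_n + (h/2)·k1); w_{n+1} = w_n + h·k2.
s=0.000000, w=0.470000:
  k1 = f(0.000000, 0.470000) = -0.134749
  k2 = f(0.155000, 0.449114) = 0.031961
  w ← 0.470000 + 0.31·0.031961 = 0.479908
s=0.310000, w=0.479908:
  k1 = f(0.310000, 0.479908) = 0.169510
  k2 = f(0.465000, 0.506182) = 0.308706
  w ← 0.479908 + 0.31·0.308706 = 0.575607
w(0.62) ≈ 0.5756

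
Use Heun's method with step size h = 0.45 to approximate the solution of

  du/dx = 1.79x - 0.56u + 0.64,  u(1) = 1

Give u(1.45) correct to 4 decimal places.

Heun: k1 = f(x_n, u_n); k2 = f(x_n + h, u_n + h·k1); u_{n+1} = u_n + (h/2)·(k1 + k2).
x=1.000000, u=1.000000:
  k1 = f(1.000000, 1.000000) = 1.870000
  k2 = f(1.450000, 1.841500) = 2.204260
  u ← 1.000000 + (0.45/2)·(1.870000 + 2.204260) = 1.916708
u(1.45) ≈ 1.9167

1.9167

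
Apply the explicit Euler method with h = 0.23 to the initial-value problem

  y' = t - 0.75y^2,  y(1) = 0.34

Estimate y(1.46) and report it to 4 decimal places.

0.7808

Euler: y_{n+1} = y_n + h·f(t_n, y_n).
t=1.000000, y=0.340000: f=0.913300 → y ← 0.340000 + 0.23·0.913300 = 0.550059
t=1.230000, y=0.550059: f=1.003076 → y ← 0.550059 + 0.23·1.003076 = 0.780767
y(1.46) ≈ 0.7808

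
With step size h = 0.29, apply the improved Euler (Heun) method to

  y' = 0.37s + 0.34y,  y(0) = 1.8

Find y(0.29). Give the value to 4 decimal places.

Heun: k1 = f(s_n, y_n); k2 = f(s_n + h, y_n + h·k1); y_{n+1} = y_n + (h/2)·(k1 + k2).
s=0.000000, y=1.800000:
  k1 = f(0.000000, 1.800000) = 0.612000
  k2 = f(0.290000, 1.977480) = 0.779643
  y ← 1.800000 + (0.29/2)·(0.612000 + 0.779643) = 2.001788
y(0.29) ≈ 2.0018

2.0018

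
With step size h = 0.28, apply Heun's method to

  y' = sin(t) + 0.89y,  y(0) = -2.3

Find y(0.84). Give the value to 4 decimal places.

Heun: k1 = f(t_n, y_n); k2 = f(t_n + h, y_n + h·k1); y_{n+1} = y_n + (h/2)·(k1 + k2).
t=0.000000, y=-2.300000:
  k1 = f(0.000000, -2.300000) = -2.047000
  k2 = f(0.280000, -2.873160) = -2.280757
  y ← -2.300000 + (0.28/2)·(-2.047000 + (-2.280757)) = -2.905886
t=0.280000, y=-2.905886:
  k1 = f(0.280000, -2.905886) = -2.309883
  k2 = f(0.560000, -3.552653) = -2.630675
  y ← -2.905886 + (0.28/2)·(-2.309883 + (-2.630675)) = -3.597564
t=0.560000, y=-3.597564:
  k1 = f(0.560000, -3.597564) = -2.670646
  k2 = f(0.840000, -4.345345) = -3.122714
  y ← -3.597564 + (0.28/2)·(-2.670646 + (-3.122714)) = -4.408634
y(0.84) ≈ -4.4086

-4.4086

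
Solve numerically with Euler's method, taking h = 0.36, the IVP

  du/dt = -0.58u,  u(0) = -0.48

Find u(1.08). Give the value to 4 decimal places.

-0.2377

Euler: u_{n+1} = u_n + h·f(t_n, u_n).
t=0.000000, u=-0.480000: f=0.278400 → u ← -0.480000 + 0.36·0.278400 = -0.379776
t=0.360000, u=-0.379776: f=0.220270 → u ← -0.379776 + 0.36·0.220270 = -0.300479
t=0.720000, u=-0.300479: f=0.174278 → u ← -0.300479 + 0.36·0.174278 = -0.237739
u(1.08) ≈ -0.2377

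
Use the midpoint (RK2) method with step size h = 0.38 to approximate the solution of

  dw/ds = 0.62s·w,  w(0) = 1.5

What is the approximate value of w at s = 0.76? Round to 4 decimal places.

1.7870

Midpoint: k1 = f(s_n, w_n); k2 = f(s_n + h/2, w_n + (h/2)·k1); w_{n+1} = w_n + h·k2.
s=0.000000, w=1.500000:
  k1 = f(0.000000, 1.500000) = 0.000000
  k2 = f(0.190000, 1.500000) = 0.176700
  w ← 1.500000 + 0.38·0.176700 = 1.567146
s=0.380000, w=1.567146:
  k1 = f(0.380000, 1.567146) = 0.369220
  k2 = f(0.570000, 1.637298) = 0.578621
  w ← 1.567146 + 0.38·0.578621 = 1.787022
w(0.76) ≈ 1.7870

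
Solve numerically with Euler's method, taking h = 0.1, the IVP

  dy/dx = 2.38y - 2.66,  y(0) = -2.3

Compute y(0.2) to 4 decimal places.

Euler: y_{n+1} = y_n + h·f(x_n, y_n).
x=0.000000, y=-2.300000: f=-8.134000 → y ← -2.300000 + 0.1·(-8.134000) = -3.113400
x=0.100000, y=-3.113400: f=-10.069892 → y ← -3.113400 + 0.1·(-10.069892) = -4.120389
y(0.2) ≈ -4.1204

-4.1204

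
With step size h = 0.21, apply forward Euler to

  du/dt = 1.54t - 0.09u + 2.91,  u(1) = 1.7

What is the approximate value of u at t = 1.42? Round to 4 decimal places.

3.5556

Euler: u_{n+1} = u_n + h·f(t_n, u_n).
t=1.000000, u=1.700000: f=4.297000 → u ← 1.700000 + 0.21·4.297000 = 2.602370
t=1.210000, u=2.602370: f=4.539187 → u ← 2.602370 + 0.21·4.539187 = 3.555599
u(1.42) ≈ 3.5556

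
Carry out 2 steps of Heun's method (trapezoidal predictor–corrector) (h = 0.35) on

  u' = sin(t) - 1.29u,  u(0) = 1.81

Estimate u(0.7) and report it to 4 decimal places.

0.9504

Heun: k1 = f(t_n, u_n); k2 = f(t_n + h, u_n + h·k1); u_{n+1} = u_n + (h/2)·(k1 + k2).
t=0.000000, u=1.810000:
  k1 = f(0.000000, 1.810000) = -2.334900
  k2 = f(0.350000, 0.992785) = -0.937795
  u ← 1.810000 + (0.35/2)·(-2.334900 + (-0.937795)) = 1.237278
t=0.350000, u=1.237278:
  k1 = f(0.350000, 1.237278) = -1.253191
  k2 = f(0.700000, 0.798661) = -0.386056
  u ← 1.237278 + (0.35/2)·(-1.253191 + (-0.386056)) = 0.950410
u(0.7) ≈ 0.9504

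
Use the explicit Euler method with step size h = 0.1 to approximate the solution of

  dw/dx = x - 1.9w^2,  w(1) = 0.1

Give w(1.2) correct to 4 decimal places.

Euler: w_{n+1} = w_n + h·f(x_n, w_n).
x=1.000000, w=0.100000: f=0.981000 → w ← 0.100000 + 0.1·0.981000 = 0.198100
x=1.100000, w=0.198100: f=1.025437 → w ← 0.198100 + 0.1·1.025437 = 0.300644
w(1.2) ≈ 0.3006

0.3006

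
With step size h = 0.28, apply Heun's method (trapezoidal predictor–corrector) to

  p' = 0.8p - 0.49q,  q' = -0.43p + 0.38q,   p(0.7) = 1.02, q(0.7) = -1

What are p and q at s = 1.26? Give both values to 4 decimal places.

Heun on (p,q): k1 = f(s_n, state_n); k2 = f(s_n + h, state_n + h·k1); state_{n+1} = state_n + (h/2)·(k1 + k2).
0.700000: (1.020000, -1.000000)
  k1 = (1.306000, -0.818600)
  predictor → (1.385680, -1.229208)
  k2 = (1.710856, -1.062941)
  → (1.442360, -1.263416)
0.980000: (1.442360, -1.263416)
  k1 = (1.772962, -1.100313)
  predictor → (1.938789, -1.571503)
  k2 = (2.321068, -1.430851)
  → (2.015524, -1.617779)
(p(1.26), q(1.26)) ≈ (2.0155, -1.6178)

2.0155, -1.6178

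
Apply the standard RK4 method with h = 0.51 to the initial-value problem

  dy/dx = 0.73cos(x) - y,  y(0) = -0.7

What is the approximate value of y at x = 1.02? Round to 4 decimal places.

RK4: k1 = f(x_n, y_n); k2 = f(x_n + h/2, y_n + (h/2)·k1); k3 = f(x_n + h/2, y_n + (h/2)·k2); k4 = f(x_n + h, y_n + h·k3); y_{n+1} = y_n + (h/6)·(k1 + 2k2 + 2k3 + k4).
x=0.000000, y=-0.700000:
  k1 = f(0.000000, -0.700000) = 1.430000
  k2 = f(0.255000, -0.335350) = 1.041744
  k3 = f(0.255000, -0.434355) = 1.140749
  k4 = f(0.510000, -0.118218) = 0.755321
  y ← -0.700000 + (0.51/6)·(k1 + 2k2 + 2k3 + k4) = -0.143224
x=0.510000, y=-0.143224:
  k1 = f(0.510000, -0.143224) = 0.780327
  k2 = f(0.765000, 0.055760) = 0.470849
  k3 = f(0.765000, -0.023157) = 0.549766
  k4 = f(1.020000, 0.137157) = 0.244900
  y ← -0.143224 + (0.51/6)·(k1 + 2k2 + 2k3 + k4) = 0.117425
y(1.02) ≈ 0.1174

0.1174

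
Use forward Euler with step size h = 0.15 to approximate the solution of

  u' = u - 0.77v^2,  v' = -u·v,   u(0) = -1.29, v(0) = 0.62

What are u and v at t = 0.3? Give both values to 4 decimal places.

-1.8203, 0.9096

Euler on (u,v): u_{n+1} = u_n + h·u', v_{n+1} = v_n + h·v'.
0.000000: (-1.290000, 0.620000); f=(-1.585988, 0.799800) → (-1.527898, 0.739970)
0.150000: (-1.527898, 0.739970); f=(-1.949516, 1.130599) → (-1.820326, 0.909560)
(u(0.3), v(0.3)) ≈ (-1.8203, 0.9096)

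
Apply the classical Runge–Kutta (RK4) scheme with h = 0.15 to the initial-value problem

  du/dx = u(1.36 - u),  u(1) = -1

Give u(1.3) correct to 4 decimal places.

-2.3873

RK4: k1 = f(x_n, u_n); k2 = f(x_n + h/2, u_n + (h/2)·k1); k3 = f(x_n + h/2, u_n + (h/2)·k2); k4 = f(x_n + h, u_n + h·k3); u_{n+1} = u_n + (h/6)·(k1 + 2k2 + 2k3 + k4).
x=1.000000, u=-1.000000:
  k1 = f(1.000000, -1.000000) = -2.360000
  k2 = f(1.075000, -1.177000) = -2.986049
  k3 = f(1.075000, -1.223954) = -3.162640
  k4 = f(1.150000, -1.474396) = -4.179022
  u ← -1.000000 + (0.15/6)·(k1 + 2k2 + 2k3 + k4) = -1.470910
x=1.150000, u=-1.470910:
  k1 = f(1.150000, -1.470910) = -4.164014
  k2 = f(1.225000, -1.783211) = -5.605008
  k3 = f(1.225000, -1.891286) = -6.149110
  k4 = f(1.300000, -2.393276) = -8.982628
  u ← -1.470910 + (0.15/6)·(k1 + 2k2 + 2k3 + k4) = -2.387282
u(1.3) ≈ -2.3873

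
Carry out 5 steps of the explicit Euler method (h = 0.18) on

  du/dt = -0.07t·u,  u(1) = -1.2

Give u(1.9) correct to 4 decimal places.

Euler: u_{n+1} = u_n + h·f(t_n, u_n).
t=1.000000, u=-1.200000: f=0.084000 → u ← -1.200000 + 0.18·0.084000 = -1.184880
t=1.180000, u=-1.184880: f=0.097871 → u ← -1.184880 + 0.18·0.097871 = -1.167263
t=1.360000, u=-1.167263: f=0.111123 → u ← -1.167263 + 0.18·0.111123 = -1.147261
t=1.540000, u=-1.147261: f=0.123675 → u ← -1.147261 + 0.18·0.123675 = -1.125000
t=1.720000, u=-1.125000: f=0.135450 → u ← -1.125000 + 0.18·0.135450 = -1.100619
u(1.9) ≈ -1.1006

-1.1006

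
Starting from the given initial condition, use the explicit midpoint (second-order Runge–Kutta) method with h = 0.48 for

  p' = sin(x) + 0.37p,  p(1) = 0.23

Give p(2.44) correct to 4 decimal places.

2.1331

Midpoint: k1 = f(x_n, p_n); k2 = f(x_n + h/2, p_n + (h/2)·k1); p_{n+1} = p_n + h·k2.
x=1.000000, p=0.230000:
  k1 = f(1.000000, 0.230000) = 0.926571
  k2 = f(1.240000, 0.452377) = 1.113164
  p ← 0.230000 + 0.48·1.113164 = 0.764318
x=1.480000, p=0.764318:
  k1 = f(1.480000, 0.764318) = 1.278679
  k2 = f(1.720000, 1.071201) = 1.385234
  p ← 0.764318 + 0.48·1.385234 = 1.429231
x=1.960000, p=1.429231:
  k1 = f(1.960000, 1.429231) = 1.454027
  k2 = f(2.200000, 1.778197) = 1.466429
  p ← 1.429231 + 0.48·1.466429 = 2.133117
p(2.44) ≈ 2.1331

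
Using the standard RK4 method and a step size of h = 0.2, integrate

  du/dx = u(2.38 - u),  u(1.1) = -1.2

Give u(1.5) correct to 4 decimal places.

RK4: k1 = f(x_n, u_n); k2 = f(x_n + h/2, u_n + (h/2)·k1); k3 = f(x_n + h/2, u_n + (h/2)·k2); k4 = f(x_n + h, u_n + h·k3); u_{n+1} = u_n + (h/6)·(k1 + 2k2 + 2k3 + k4).
x=1.100000, u=-1.200000:
  k1 = f(1.100000, -1.200000) = -4.296000
  k2 = f(1.200000, -1.629600) = -6.534044
  k3 = f(1.200000, -1.853404) = -7.846210
  k4 = f(1.300000, -2.769242) = -14.259498
  u ← -1.200000 + (0.2/6)·(k1 + 2k2 + 2k3 + k4) = -2.777200
x=1.300000, u=-2.777200:
  k1 = f(1.300000, -2.777200) = -14.322578
  k2 = f(1.400000, -4.209458) = -27.738047
  k3 = f(1.400000, -5.551005) = -44.025047
  k4 = f(1.500000, -11.582210) = -161.713240
  u ← -2.777200 + (0.2/6)·(k1 + 2k2 + 2k3 + k4) = -13.429267
u(1.5) ≈ -13.4293

-13.4293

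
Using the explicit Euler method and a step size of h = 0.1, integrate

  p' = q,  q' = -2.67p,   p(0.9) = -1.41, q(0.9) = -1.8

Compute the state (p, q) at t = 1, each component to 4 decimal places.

Euler on (p,q): p_{n+1} = p_n + h·p', q_{n+1} = q_n + h·q'.
0.900000: (-1.410000, -1.800000); f=(-1.800000, 3.764700) → (-1.590000, -1.423530)
(p(1), q(1)) ≈ (-1.5900, -1.4235)

-1.5900, -1.4235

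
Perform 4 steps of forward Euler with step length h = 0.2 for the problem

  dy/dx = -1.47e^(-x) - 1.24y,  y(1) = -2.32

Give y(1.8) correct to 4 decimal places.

-0.9519

Euler: y_{n+1} = y_n + h·f(x_n, y_n).
x=1.000000, y=-2.320000: f=2.336017 → y ← -2.320000 + 0.2·2.336017 = -1.852797
x=1.200000, y=-1.852797: f=1.854712 → y ← -1.852797 + 0.2·1.854712 = -1.481854
x=1.400000, y=-1.481854: f=1.475002 → y ← -1.481854 + 0.2·1.475002 = -1.186854
x=1.600000, y=-1.186854: f=1.174911 → y ← -1.186854 + 0.2·1.174911 = -0.951872
y(1.8) ≈ -0.9519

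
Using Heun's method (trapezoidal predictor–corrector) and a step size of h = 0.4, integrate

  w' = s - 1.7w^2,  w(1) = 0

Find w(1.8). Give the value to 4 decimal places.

0.7511

Heun: k1 = f(s_n, w_n); k2 = f(s_n + h, w_n + h·k1); w_{n+1} = w_n + (h/2)·(k1 + k2).
s=1.000000, w=0.000000:
  k1 = f(1.000000, 0.000000) = 1.000000
  k2 = f(1.400000, 0.400000) = 1.128000
  w ← 0.000000 + (0.4/2)·(1.000000 + 1.128000) = 0.425600
s=1.400000, w=0.425600:
  k1 = f(1.400000, 0.425600) = 1.092070
  k2 = f(1.800000, 0.862428) = 0.535571
  w ← 0.425600 + (0.4/2)·(1.092070 + 0.535571) = 0.751128
w(1.8) ≈ 0.7511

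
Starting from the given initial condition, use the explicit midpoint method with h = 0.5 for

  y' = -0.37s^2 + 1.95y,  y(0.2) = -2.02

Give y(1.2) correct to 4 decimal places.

-12.4399

Midpoint: k1 = f(s_n, y_n); k2 = f(s_n + h/2, y_n + (h/2)·k1); y_{n+1} = y_n + h·k2.
s=0.200000, y=-2.020000:
  k1 = f(0.200000, -2.020000) = -3.953800
  k2 = f(0.450000, -3.008450) = -5.941402
  y ← -2.020000 + 0.5·(-5.941402) = -4.990701
s=0.700000, y=-4.990701:
  k1 = f(0.700000, -4.990701) = -9.913167
  k2 = f(0.950000, -7.468993) = -14.898462
  y ← -4.990701 + 0.5·(-14.898462) = -12.439932
y(1.2) ≈ -12.4399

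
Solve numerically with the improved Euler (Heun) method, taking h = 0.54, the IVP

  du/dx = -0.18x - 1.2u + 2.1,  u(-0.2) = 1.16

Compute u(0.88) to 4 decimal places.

1.5077

Heun: k1 = f(x_n, u_n); k2 = f(x_n + h, u_n + h·k1); u_{n+1} = u_n + (h/2)·(k1 + k2).
x=-0.200000, u=1.160000:
  k1 = f(-0.200000, 1.160000) = 0.744000
  k2 = f(0.340000, 1.561760) = 0.164688
  u ← 1.160000 + (0.54/2)·(0.744000 + 0.164688) = 1.405346
x=0.340000, u=1.405346:
  k1 = f(0.340000, 1.405346) = 0.352385
  k2 = f(0.880000, 1.595634) = 0.026840
  u ← 1.405346 + (0.54/2)·(0.352385 + 0.026840) = 1.507736
u(0.88) ≈ 1.5077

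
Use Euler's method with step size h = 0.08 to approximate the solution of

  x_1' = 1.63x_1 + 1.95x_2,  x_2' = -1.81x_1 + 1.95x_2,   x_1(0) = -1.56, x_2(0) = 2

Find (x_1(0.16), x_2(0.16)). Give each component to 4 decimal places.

-1.2448, 3.1440

Euler on (x_1,x_2): x_1_{n+1} = x_1_n + h·x_1', x_2_{n+1} = x_2_n + h·x_2'.
0.000000: (-1.560000, 2.000000); f=(1.357200, 6.723600) → (-1.451424, 2.537888)
0.080000: (-1.451424, 2.537888); f=(2.583060, 7.575959) → (-1.244779, 3.143965)
(x_1(0.16), x_2(0.16)) ≈ (-1.2448, 3.1440)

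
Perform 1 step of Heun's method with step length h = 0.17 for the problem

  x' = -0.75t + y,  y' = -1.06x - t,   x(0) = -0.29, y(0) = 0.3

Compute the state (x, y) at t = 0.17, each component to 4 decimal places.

-0.2454, 0.3332

Heun on (x,y): k1 = f(t_n, state_n); k2 = f(t_n + h, state_n + h·k1); state_{n+1} = state_n + (h/2)·(k1 + k2).
0.000000: (-0.290000, 0.300000)
  k1 = (0.300000, 0.307400)
  predictor → (-0.239000, 0.352258)
  k2 = (0.224758, 0.083340)
  → (-0.245396, 0.333213)
(x(0.17), y(0.17)) ≈ (-0.2454, 0.3332)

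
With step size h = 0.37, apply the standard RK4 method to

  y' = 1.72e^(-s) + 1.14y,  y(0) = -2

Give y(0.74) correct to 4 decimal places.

-3.1638

RK4: k1 = f(s_n, y_n); k2 = f(s_n + h/2, y_n + (h/2)·k1); k3 = f(s_n + h/2, y_n + (h/2)·k2); k4 = f(s_n + h, y_n + h·k3); y_{n+1} = y_n + (h/6)·(k1 + 2k2 + 2k3 + k4).
s=0.000000, y=-2.000000:
  k1 = f(0.000000, -2.000000) = -0.560000
  k2 = f(0.185000, -2.103600) = -0.968605
  k3 = f(0.185000, -2.179192) = -1.054779
  k4 = f(0.370000, -2.390268) = -1.536843
  y ← -2.000000 + (0.37/6)·(k1 + 2k2 + 2k3 + k4) = -2.378856
s=0.370000, y=-2.378856:
  k1 = f(0.370000, -2.378856) = -1.523833
  k2 = f(0.555000, -2.660765) = -2.045868
  k3 = f(0.555000, -2.757342) = -2.155965
  k4 = f(0.740000, -3.176563) = -2.800646
  y ← -2.378856 + (0.37/6)·(k1 + 2k2 + 2k3 + k4) = -3.163758
y(0.74) ≈ -3.1638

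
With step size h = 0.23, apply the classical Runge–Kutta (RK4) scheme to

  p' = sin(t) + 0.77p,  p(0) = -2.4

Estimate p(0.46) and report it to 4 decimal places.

RK4: k1 = f(t_n, p_n); k2 = f(t_n + h/2, p_n + (h/2)·k1); k3 = f(t_n + h/2, p_n + (h/2)·k2); k4 = f(t_n + h, p_n + h·k3); p_{n+1} = p_n + (h/6)·(k1 + 2k2 + 2k3 + k4).
t=0.000000, p=-2.400000:
  k1 = f(0.000000, -2.400000) = -1.848000
  k2 = f(0.115000, -2.612520) = -1.896894
  k3 = f(0.115000, -2.618143) = -1.901223
  k4 = f(0.230000, -2.837281) = -1.956729
  p ← -2.400000 + (0.23/6)·(k1 + 2k2 + 2k3 + k4) = -2.837037
t=0.230000, p=-2.837037:
  k1 = f(0.230000, -2.837037) = -1.956541
  k2 = f(0.345000, -3.062039) = -2.019573
  k3 = f(0.345000, -3.069288) = -2.025155
  k4 = f(0.460000, -3.302823) = -2.099225
  p ← -2.837037 + (0.23/6)·(k1 + 2k2 + 2k3 + k4) = -3.302604
p(0.46) ≈ -3.3026

-3.3026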